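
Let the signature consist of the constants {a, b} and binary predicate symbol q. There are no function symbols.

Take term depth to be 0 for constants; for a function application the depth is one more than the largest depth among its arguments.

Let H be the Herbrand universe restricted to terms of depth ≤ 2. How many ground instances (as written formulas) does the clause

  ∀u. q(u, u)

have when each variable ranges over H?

2

Ground terms of depth ≤ 2:
  With no function symbols every ground term is a constant, so there are exactly 2 ground terms at every depth bound.
  N_0 = 2
  N_1 = 2
  N_2 = 2
So there are 2 ground terms available for substitution.
There is 1 variable to instantiate (u),  occurring in at least one literal, so different choices give different ground instances.
Number of ground instances = 2.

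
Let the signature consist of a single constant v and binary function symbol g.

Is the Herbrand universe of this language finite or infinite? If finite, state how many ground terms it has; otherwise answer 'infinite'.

The signature has at least one function symbol (g, arity 2) and at least one constant (v).
Iterating g gives infinitely many distinct ground terms: v, g(v, v), g(g(v, v), g(v, v)), ...
So the Herbrand universe is infinite.

infinite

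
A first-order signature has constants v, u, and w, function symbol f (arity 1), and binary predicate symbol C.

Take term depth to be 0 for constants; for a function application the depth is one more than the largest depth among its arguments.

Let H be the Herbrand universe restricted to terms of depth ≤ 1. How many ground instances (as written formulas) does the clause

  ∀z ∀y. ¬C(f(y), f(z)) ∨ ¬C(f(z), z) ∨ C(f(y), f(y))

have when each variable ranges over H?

Ground terms of depth ≤ 1:
  Let N_k = |{terms of depth ≤ k}|. Then N_0 = 3 and N_k = 3 + N_{k-1} for k ≥ 1 (one summand per function symbol, arity giving the exponent).
  N_0 = 3
  N_1 = 3 + 3 = 6
  Explicitly: v, u, w, f(v), f(u), f(w).
So there are 6 ground terms available for substitution.
There are 2 variables to instantiate (z, y), each occurring in at least one literal, so different choices give different ground instances.
Number of ground instances = 6^2 = 36.

36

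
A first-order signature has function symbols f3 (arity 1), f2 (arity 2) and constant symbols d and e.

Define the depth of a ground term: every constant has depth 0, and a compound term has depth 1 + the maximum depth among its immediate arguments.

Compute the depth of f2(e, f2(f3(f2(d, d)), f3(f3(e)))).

depth(f2(d, d)) = 1 + max(0, 0) = 1
depth(f3(f2(d, d))) = 1 + depth(f2(d, d)) = 1 + 1 = 2
depth(f3(e)) = 1 + depth(e) = 1 + 0 = 1
depth(f3(f3(e))) = 1 + depth(f3(e)) = 1 + 1 = 2
depth(f2(f3(f2(d, d)), f3(f3(e)))) = 1 + max(2, 2) = 3
depth(f2(e, f2(f3(f2(d, d)), f3(f3(e))))) = 1 + max(0, 3) = 4

4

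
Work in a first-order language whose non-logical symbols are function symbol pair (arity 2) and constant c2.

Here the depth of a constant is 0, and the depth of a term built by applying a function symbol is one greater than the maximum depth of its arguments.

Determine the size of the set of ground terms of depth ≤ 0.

Write N_k for the number of ground terms of depth ≤ k. A term of depth ≤ k is either a constant or a function symbol applied to arguments of depth ≤ k−1, so N_k = 1 + N_{k-1}^2.
N_0 = 1

1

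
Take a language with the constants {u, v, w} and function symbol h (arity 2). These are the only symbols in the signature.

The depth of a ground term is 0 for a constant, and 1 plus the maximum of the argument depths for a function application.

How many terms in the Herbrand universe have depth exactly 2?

135

If N_k denotes the number of depth-≤k ground terms, the 3 constants give N_0 = 3, and each function symbol of arity r contributes N_{k-1}^r new terms at level k: N_k = 3 + N_{k-1}^2.
N_0 = 3
N_1 = 3 + 3^2 = 12
N_2 = 3 + 12^2 = 147
Terms of depth exactly 2: N_2 − N_1 = 147 − 12 = 135.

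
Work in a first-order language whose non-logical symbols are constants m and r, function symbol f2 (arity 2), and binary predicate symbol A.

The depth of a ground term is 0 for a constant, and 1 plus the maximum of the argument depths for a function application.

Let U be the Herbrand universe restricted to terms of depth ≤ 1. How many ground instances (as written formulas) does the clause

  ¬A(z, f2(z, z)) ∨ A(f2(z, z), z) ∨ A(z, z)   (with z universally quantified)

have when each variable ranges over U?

Ground terms of depth ≤ 1:
  Count level by level. With function symbols f2/2, the terms of depth ≤ k are the 2 constants together with each function applied to depth-≤(k−1) tuples, so N_k = 2 + N_{k-1}^2.
  N_0 = 2
  N_1 = 2 + 2^2 = 6
  Explicitly: m, r, f2(m, m), f2(m, r), f2(r, m), f2(r, r).
So there are 6 ground terms available for substitution.
The variable z ranges independently over the available ground terms, and distinct assignments produce distinct instances.
Number of ground instances = 6.

6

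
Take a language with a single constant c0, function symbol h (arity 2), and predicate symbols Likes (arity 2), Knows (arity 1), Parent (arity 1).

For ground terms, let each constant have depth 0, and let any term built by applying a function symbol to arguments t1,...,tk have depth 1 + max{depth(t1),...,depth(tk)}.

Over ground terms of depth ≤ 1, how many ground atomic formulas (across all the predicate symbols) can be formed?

First count ground terms of depth ≤ 1.
Let N_k count ground terms of depth at most k. Each non-constant term of depth ≤ k is some function symbol applied to depth-≤(k−1) arguments, giving N_k = 1 + N_{k-1}^2.
N_0 = 1
N_1 = 1 + 1^2 = 2
So |H| = 2.
Ground atoms are formed by filling each argument slot of a predicate with a term from H, so an r-ary predicate gives |H|^r atoms:
  Likes: 2^2 = 4;  Knows: 2;  Parent: 2
Total ground atoms: 4 + 2 + 2 = 8.

8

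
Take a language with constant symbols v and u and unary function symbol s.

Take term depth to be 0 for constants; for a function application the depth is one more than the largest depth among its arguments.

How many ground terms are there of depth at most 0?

Let N_k = |{terms of depth ≤ k}|. Then N_0 = 2 and N_k = 2 + N_{k-1} for k ≥ 1 (one summand per function symbol, arity giving the exponent).
N_0 = 2

2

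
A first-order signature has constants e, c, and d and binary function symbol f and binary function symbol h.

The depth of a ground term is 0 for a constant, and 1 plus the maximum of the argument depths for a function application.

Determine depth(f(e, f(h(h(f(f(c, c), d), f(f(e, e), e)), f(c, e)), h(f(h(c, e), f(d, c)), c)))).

6

depth(f(c, c)) = 1 + max(0, 0) = 1
depth(f(f(c, c), d)) = 1 + max(1, 0) = 2
depth(f(e, e)) = 1 + max(0, 0) = 1
depth(f(f(e, e), e)) = 1 + max(1, 0) = 2
depth(h(f(f(c, c), d), f(f(e, e), e))) = 1 + max(2, 2) = 3
depth(f(c, e)) = 1 + max(0, 0) = 1
depth(h(h(f(f(c, c), d), f(f(e, e), e)), f(c, e))) = 1 + max(3, 1) = 4
depth(h(c, e)) = 1 + max(0, 0) = 1
depth(f(d, c)) = 1 + max(0, 0) = 1
depth(f(h(c, e), f(d, c))) = 1 + max(1, 1) = 2
depth(h(f(h(c, e), f(d, c)), c)) = 1 + max(2, 0) = 3
depth(f(h(h(f(f(c, c), d), f(f(e, e), e)), f(c, e)), h(f(h(c, e), f(d, c)), c))) = 1 + max(4, 3) = 5
depth(f(e, f(h(h(f(f(c, c), d), f(f(e, e), e)), f(c, e)), h(f(h(c, e), f(d, c)), c)))) = 1 + max(0, 5) = 6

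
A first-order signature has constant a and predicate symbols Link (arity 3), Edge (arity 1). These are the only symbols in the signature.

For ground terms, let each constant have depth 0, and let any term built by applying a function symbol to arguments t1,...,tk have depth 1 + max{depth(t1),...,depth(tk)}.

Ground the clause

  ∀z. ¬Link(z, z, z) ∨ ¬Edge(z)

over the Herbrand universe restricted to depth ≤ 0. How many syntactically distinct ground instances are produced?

1

Ground terms of depth ≤ 0:
  With no function symbols every ground term is a constant, so there is exactly 1 ground term at every depth bound.
  N_0 = 1
  Explicitly: a.
So there is exactly 1 ground term available for substitution.
The variable z ranges independently over the available ground terms, and distinct assignments produce distinct instances.
Number of ground instances = 1.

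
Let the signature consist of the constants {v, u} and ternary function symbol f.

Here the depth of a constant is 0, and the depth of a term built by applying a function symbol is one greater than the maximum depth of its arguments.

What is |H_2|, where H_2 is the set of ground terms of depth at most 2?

1002

If N_k denotes the number of depth-≤k ground terms, the 2 constants give N_0 = 2, and each function symbol of arity r contributes N_{k-1}^r new terms at level k: N_k = 2 + N_{k-1}^3.
N_0 = 2
N_1 = 2 + 2^3 = 10
N_2 = 2 + 10^3 = 1002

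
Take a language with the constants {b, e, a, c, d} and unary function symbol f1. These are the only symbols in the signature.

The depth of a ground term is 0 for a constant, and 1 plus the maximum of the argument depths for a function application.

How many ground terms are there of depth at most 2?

15

Let N_k = |{terms of depth ≤ k}|. Then N_0 = 5 and N_k = 5 + N_{k-1} for k ≥ 1 (one summand per function symbol, arity giving the exponent).
N_0 = 5
N_1 = 5 + 5 = 10
N_2 = 5 + 10 = 15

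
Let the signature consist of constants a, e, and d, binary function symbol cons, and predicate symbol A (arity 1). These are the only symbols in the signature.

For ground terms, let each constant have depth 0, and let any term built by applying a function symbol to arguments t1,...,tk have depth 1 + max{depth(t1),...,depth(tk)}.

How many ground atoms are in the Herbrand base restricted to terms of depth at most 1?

First count ground terms of depth ≤ 1.
Count level by level. With function symbols cons/2, the terms of depth ≤ k are the 3 constants together with each function applied to depth-≤(k−1) tuples, so N_k = 3 + N_{k-1}^2.
N_0 = 3
N_1 = 3 + 3^2 = 12
So |H| = 12.
A ground atom is a predicate applied to a tuple of terms from H, so the count is the sum over predicates of |H|^arity:
  A: 12
Total ground atoms: 12.

12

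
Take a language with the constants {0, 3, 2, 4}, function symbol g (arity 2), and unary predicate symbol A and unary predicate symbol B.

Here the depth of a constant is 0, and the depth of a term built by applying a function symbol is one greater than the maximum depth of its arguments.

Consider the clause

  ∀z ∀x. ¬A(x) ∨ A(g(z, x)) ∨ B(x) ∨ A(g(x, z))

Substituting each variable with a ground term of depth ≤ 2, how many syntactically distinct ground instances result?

Ground terms of depth ≤ 2:
  Let N_k = |{terms of depth ≤ k}|. Then N_0 = 4 and N_k = 4 + N_{k-1}^2 for k ≥ 1 (one summand per function symbol, arity giving the exponent).
  N_0 = 4
  N_1 = 4 + 4^2 = 20
  N_2 = 4 + 20^2 = 404
So there are 404 ground terms available for substitution.
The body mentions every one of the 2 quantified variables; since ground terms form a free algebra, no two substitutions collapse to the same formula.
Number of ground instances = 404^2 = 163216.

163216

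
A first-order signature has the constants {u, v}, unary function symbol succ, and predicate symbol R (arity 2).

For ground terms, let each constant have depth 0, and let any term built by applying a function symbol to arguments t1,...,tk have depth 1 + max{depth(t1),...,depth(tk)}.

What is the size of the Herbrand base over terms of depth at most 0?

4

First count ground terms of depth ≤ 0.
Count level by level. With function symbols succ/1, the terms of depth ≤ k are the 2 constants together with each function applied to depth-≤(k−1) tuples, so N_k = 2 + N_{k-1}.
N_0 = 2
So |H| = 2.
Ground atoms are formed by filling each argument slot of a predicate with a term from H, so an r-ary predicate gives |H|^r atoms:
  R: 2^2 = 4
Total ground atoms: 4.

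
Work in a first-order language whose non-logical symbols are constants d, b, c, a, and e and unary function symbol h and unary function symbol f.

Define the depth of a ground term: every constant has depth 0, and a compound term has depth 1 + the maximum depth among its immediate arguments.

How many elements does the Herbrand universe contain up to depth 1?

15

Count level by level. With function symbols h/1, f/1, the terms of depth ≤ k are the 5 constants together with each function applied to depth-≤(k−1) tuples, so N_k = 5 + N_{k-1} + N_{k-1}.
N_0 = 5
N_1 = 5 + 5 + 5 = 15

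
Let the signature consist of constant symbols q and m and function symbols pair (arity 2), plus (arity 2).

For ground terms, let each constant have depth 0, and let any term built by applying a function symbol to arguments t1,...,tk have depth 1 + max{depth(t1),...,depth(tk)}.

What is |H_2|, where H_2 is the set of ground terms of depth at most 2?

Let N_k = |{terms of depth ≤ k}|. Then N_0 = 2 and N_k = 2 + N_{k-1}^2 + N_{k-1}^2 for k ≥ 1 (one summand per function symbol, arity giving the exponent).
N_0 = 2
N_1 = 2 + 2^2 + 2^2 = 10
N_2 = 2 + 10^2 + 10^2 = 202

202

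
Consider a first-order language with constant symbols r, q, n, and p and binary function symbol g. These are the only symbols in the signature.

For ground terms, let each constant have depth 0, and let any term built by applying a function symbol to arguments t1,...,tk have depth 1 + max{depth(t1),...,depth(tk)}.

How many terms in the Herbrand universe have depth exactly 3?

If N_k denotes the number of depth-≤k ground terms, the 4 constants give N_0 = 4, and each function symbol of arity r contributes N_{k-1}^r new terms at level k: N_k = 4 + N_{k-1}^2.
N_0 = 4
N_1 = 4 + 4^2 = 20
N_2 = 4 + 20^2 = 404
N_3 = 4 + 404^2 = 163220
Terms of depth exactly 3: N_3 − N_2 = 163220 − 404 = 162816.

162816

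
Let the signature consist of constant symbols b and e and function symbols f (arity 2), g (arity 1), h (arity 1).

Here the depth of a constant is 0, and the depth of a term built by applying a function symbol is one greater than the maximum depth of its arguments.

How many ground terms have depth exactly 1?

8

If N_k denotes the number of depth-≤k ground terms, the 2 constants give N_0 = 2, and each function symbol of arity r contributes N_{k-1}^r new terms at level k: N_k = 2 + N_{k-1}^2 + N_{k-1} + N_{k-1}.
N_0 = 2
N_1 = 2 + 2^2 + 2 + 2 = 10
Terms of depth exactly 1: N_1 − N_0 = 10 − 2 = 8.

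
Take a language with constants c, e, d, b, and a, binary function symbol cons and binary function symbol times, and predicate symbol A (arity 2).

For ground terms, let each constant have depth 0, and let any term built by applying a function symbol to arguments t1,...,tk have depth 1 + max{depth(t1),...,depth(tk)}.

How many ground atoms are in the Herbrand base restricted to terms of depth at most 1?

3025

First count ground terms of depth ≤ 1.
Write N_k for the number of ground terms of depth ≤ k. A term of depth ≤ k is either a constant or a function symbol applied to arguments of depth ≤ k−1, so N_k = 5 + N_{k-1}^2 + N_{k-1}^2.
N_0 = 5
N_1 = 5 + 5^2 + 5^2 = 55
So |H| = 55.
Ground atoms are formed by filling each argument slot of a predicate with a term from H, so an r-ary predicate gives |H|^r atoms:
  A: 55^2 = 3025
Total ground atoms: 3025.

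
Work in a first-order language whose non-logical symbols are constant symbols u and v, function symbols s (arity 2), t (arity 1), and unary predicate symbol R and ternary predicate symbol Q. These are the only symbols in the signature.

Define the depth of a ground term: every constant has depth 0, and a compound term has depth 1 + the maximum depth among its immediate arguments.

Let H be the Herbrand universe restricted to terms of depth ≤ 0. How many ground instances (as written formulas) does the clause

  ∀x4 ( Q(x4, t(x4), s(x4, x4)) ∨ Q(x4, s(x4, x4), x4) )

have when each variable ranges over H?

2

Ground terms of depth ≤ 0:
  Let N_k count ground terms of depth at most k. Each non-constant term of depth ≤ k is some function symbol applied to depth-≤(k−1) arguments, giving N_k = 2 + N_{k-1}^2 + N_{k-1}.
  N_0 = 2
So there are 2 ground terms available for substitution.
The clause has 1 distinct variable (x4), which appears in the body. In the free term algebra distinct substitutions yield syntactically distinct ground instances.
Number of ground instances = 2.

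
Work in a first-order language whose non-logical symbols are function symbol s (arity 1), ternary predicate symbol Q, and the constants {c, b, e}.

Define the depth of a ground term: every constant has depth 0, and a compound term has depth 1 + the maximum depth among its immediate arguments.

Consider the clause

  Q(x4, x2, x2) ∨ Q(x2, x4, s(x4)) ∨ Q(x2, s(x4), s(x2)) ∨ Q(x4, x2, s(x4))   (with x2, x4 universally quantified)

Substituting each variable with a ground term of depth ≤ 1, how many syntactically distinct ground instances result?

36

Ground terms of depth ≤ 1:
  Let N_k = |{terms of depth ≤ k}|. Then N_0 = 3 and N_k = 3 + N_{k-1} for k ≥ 1 (one summand per function symbol, arity giving the exponent).
  N_0 = 3
  N_1 = 3 + 3 = 6
So there are 6 ground terms available for substitution.
The body mentions every one of the 2 quantified variables; since ground terms form a free algebra, no two substitutions collapse to the same formula.
Number of ground instances = 6^2 = 36.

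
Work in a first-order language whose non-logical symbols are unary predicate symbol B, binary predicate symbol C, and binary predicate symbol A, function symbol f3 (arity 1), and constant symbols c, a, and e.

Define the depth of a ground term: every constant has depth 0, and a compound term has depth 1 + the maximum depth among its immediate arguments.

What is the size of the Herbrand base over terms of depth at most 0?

21

First count ground terms of depth ≤ 0.
If N_k denotes the number of depth-≤k ground terms, the 3 constants give N_0 = 3, and each function symbol of arity r contributes N_{k-1}^r new terms at level k: N_k = 3 + N_{k-1}.
N_0 = 3
Explicitly: c, a, e.
So |H| = 3.
A ground atom is a predicate applied to a tuple of terms from H, so the count is the sum over predicates of |H|^arity:
  B: 3;  C: 3^2 = 9;  A: 3^2 = 9
Total ground atoms: 3 + 9 + 9 = 21.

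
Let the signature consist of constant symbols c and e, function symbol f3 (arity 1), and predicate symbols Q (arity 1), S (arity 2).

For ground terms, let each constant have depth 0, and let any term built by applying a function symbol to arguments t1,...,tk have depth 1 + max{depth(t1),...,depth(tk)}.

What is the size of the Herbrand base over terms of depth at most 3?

First count ground terms of depth ≤ 3.
Let N_k = |{terms of depth ≤ k}|. Then N_0 = 2 and N_k = 2 + N_{k-1} for k ≥ 1 (one summand per function symbol, arity giving the exponent).
N_0 = 2
N_1 = 2 + 2 = 4
N_2 = 2 + 4 = 6
N_3 = 2 + 6 = 8
Explicitly: c, e, f3(c), f3(e), f3(f3(c)), f3(f3(e)), f3(f3(f3(c))), f3(f3(f3(e))).
So |H| = 8.
A ground atom is a predicate applied to a tuple of terms from H, so the count is the sum over predicates of |H|^arity:
  Q: 8;  S: 8^2 = 64
Total ground atoms: 8 + 64 = 72.

72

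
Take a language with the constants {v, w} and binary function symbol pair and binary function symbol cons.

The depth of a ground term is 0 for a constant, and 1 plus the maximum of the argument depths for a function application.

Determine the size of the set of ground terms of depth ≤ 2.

202

Write N_k for the number of ground terms of depth ≤ k. A term of depth ≤ k is either a constant or a function symbol applied to arguments of depth ≤ k−1, so N_k = 2 + N_{k-1}^2 + N_{k-1}^2.
N_0 = 2
N_1 = 2 + 2^2 + 2^2 = 10
N_2 = 2 + 10^2 + 10^2 = 202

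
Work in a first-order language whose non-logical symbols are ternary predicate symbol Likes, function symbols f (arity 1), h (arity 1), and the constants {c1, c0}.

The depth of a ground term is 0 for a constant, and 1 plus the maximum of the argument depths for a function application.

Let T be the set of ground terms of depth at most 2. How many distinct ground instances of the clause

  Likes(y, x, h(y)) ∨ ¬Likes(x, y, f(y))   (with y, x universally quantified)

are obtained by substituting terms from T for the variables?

Ground terms of depth ≤ 2:
  Let N_k count ground terms of depth at most k. Each non-constant term of depth ≤ k is some function symbol applied to depth-≤(k−1) arguments, giving N_k = 2 + N_{k-1} + N_{k-1}.
  N_0 = 2
  N_1 = 2 + 2 + 2 = 6
  N_2 = 2 + 6 + 6 = 14
So there are 14 ground terms available for substitution.
The body mentions every one of the 2 quantified variables; since ground terms form a free algebra, no two substitutions collapse to the same formula.
Number of ground instances = 14^2 = 196.

196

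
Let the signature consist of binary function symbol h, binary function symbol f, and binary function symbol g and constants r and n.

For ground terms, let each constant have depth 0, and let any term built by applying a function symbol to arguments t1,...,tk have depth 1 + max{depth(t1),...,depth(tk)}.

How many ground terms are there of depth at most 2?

590

Let N_k = |{terms of depth ≤ k}|. Then N_0 = 2 and N_k = 2 + N_{k-1}^2 + N_{k-1}^2 + N_{k-1}^2 for k ≥ 1 (one summand per function symbol, arity giving the exponent).
N_0 = 2
N_1 = 2 + 2^2 + 2^2 + 2^2 = 14
N_2 = 2 + 14^2 + 14^2 + 14^2 = 590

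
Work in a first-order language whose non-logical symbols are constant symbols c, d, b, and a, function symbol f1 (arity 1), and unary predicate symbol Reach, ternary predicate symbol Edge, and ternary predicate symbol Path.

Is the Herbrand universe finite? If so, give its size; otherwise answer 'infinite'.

infinite

The signature has at least one function symbol (f1, arity 1) and at least one constant (c).
Iterating f1 gives infinitely many distinct ground terms: c, f1(c), f1(f1(c)), ...
So the Herbrand universe is infinite.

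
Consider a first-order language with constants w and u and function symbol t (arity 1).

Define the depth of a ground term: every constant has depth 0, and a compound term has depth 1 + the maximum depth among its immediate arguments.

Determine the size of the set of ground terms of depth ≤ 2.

6

Write N_k for the number of ground terms of depth ≤ k. A term of depth ≤ k is either a constant or a function symbol applied to arguments of depth ≤ k−1, so N_k = 2 + N_{k-1}.
N_0 = 2
N_1 = 2 + 2 = 4
N_2 = 2 + 4 = 6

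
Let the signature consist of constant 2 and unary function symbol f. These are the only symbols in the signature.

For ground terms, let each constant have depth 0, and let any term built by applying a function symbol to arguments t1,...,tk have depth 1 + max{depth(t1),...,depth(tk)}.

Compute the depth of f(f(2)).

2

depth(f(2)) = 1 + depth(2) = 1 + 0 = 1
depth(f(f(2))) = 1 + depth(f(2)) = 1 + 1 = 2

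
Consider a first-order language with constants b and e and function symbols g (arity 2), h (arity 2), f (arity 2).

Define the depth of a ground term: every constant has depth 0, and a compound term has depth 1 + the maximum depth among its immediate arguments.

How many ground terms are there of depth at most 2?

Count level by level. With function symbols g/2, h/2, f/2, the terms of depth ≤ k are the 2 constants together with each function applied to depth-≤(k−1) tuples, so N_k = 2 + N_{k-1}^2 + N_{k-1}^2 + N_{k-1}^2.
N_0 = 2
N_1 = 2 + 2^2 + 2^2 + 2^2 = 14
N_2 = 2 + 14^2 + 14^2 + 14^2 = 590

590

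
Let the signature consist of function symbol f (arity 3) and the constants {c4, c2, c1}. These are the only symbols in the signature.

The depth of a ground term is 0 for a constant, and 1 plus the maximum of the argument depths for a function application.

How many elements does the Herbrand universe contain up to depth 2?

27003

Count level by level. With function symbols f/3, the terms of depth ≤ k are the 3 constants together with each function applied to depth-≤(k−1) tuples, so N_k = 3 + N_{k-1}^3.
N_0 = 3
N_1 = 3 + 3^3 = 30
N_2 = 3 + 30^3 = 27003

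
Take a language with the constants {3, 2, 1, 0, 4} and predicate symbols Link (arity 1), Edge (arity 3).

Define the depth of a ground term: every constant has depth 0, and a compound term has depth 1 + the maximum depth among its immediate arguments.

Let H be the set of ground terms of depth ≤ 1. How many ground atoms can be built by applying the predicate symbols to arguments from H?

First count ground terms of depth ≤ 1.
With no function symbols every ground term is a constant, so there are exactly 5 ground terms at every depth bound.
N_0 = 5
N_1 = 5
So |H| = 5.
For each predicate symbol, the number of ground atoms is |H| raised to its arity; summing:
  Link: 5;  Edge: 5^3 = 125
Total ground atoms: 5 + 125 = 130.

130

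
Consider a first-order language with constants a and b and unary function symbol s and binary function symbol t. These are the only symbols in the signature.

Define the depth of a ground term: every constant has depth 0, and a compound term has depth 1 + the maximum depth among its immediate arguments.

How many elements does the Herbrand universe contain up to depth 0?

Count level by level. With function symbols s/1, t/2, the terms of depth ≤ k are the 2 constants together with each function applied to depth-≤(k−1) tuples, so N_k = 2 + N_{k-1} + N_{k-1}^2.
N_0 = 2

2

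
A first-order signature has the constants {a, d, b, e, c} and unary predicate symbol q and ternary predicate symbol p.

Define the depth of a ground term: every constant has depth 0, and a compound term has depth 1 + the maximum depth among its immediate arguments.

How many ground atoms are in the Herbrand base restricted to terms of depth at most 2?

130

First count ground terms of depth ≤ 2.
With no function symbols every ground term is a constant, so there are exactly 5 ground terms at every depth bound.
N_0 = 5
N_1 = 5
N_2 = 5
Explicitly: a, d, b, e, c.
So |H| = 5.
A ground atom is a predicate applied to a tuple of terms from H, so the count is the sum over predicates of |H|^arity:
  q: 5;  p: 5^3 = 125
Total ground atoms: 5 + 125 = 130.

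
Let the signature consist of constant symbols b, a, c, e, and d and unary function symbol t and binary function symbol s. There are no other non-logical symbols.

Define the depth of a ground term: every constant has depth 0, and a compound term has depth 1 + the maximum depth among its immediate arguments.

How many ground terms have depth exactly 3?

1600230

Write N_k for the number of ground terms of depth ≤ k. A term of depth ≤ k is either a constant or a function symbol applied to arguments of depth ≤ k−1, so N_k = 5 + N_{k-1} + N_{k-1}^2.
N_0 = 5
N_1 = 5 + 5 + 5^2 = 35
N_2 = 5 + 35 + 35^2 = 1265
N_3 = 5 + 1265 + 1265^2 = 1601495
Terms of depth exactly 3: N_3 − N_2 = 1601495 − 1265 = 1600230.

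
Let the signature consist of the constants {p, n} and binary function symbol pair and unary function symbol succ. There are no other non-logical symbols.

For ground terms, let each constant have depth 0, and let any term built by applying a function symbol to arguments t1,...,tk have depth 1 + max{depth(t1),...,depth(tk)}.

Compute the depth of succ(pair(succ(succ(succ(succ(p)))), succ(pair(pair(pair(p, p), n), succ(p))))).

6

depth(succ(p)) = 1 + depth(p) = 1 + 0 = 1
depth(succ(succ(p))) = 1 + depth(succ(p)) = 1 + 1 = 2
depth(succ(succ(succ(p)))) = 1 + depth(succ(succ(p))) = 1 + 2 = 3
depth(succ(succ(succ(succ(p))))) = 1 + depth(succ(succ(succ(p)))) = 1 + 3 = 4
depth(pair(p, p)) = 1 + max(0, 0) = 1
depth(pair(pair(p, p), n)) = 1 + max(1, 0) = 2
depth(pair(pair(pair(p, p), n), succ(p))) = 1 + max(2, 1) = 3
depth(succ(pair(pair(pair(p, p), n), succ(p)))) = 1 + depth(pair(pair(pair(p, p), n), succ(p))) = 1 + 3 = 4
depth(pair(succ(succ(succ(succ(p)))), succ(pair(pair(pair(p, p), n), succ(p))))) = 1 + max(4, 4) = 5
depth(succ(pair(succ(succ(succ(succ(p)))), succ(pair(pair(pair(p, p), n), succ(p)))))) = 1 + depth(pair(succ(succ(succ(succ(p)))), succ(pair(pair(pair(p, p), n), succ(p))))) = 1 + 5 = 6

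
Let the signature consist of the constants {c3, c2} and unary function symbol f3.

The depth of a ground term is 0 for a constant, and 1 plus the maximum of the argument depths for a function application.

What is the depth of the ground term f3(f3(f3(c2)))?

3

depth(f3(c2)) = 1 + depth(c2) = 1 + 0 = 1
depth(f3(f3(c2))) = 1 + depth(f3(c2)) = 1 + 1 = 2
depth(f3(f3(f3(c2)))) = 1 + depth(f3(f3(c2))) = 1 + 2 = 3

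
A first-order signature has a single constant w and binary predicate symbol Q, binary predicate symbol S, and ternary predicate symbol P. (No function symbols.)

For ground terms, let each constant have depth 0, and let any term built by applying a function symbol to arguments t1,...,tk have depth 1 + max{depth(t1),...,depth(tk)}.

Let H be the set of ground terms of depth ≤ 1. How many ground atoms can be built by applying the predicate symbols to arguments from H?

First count ground terms of depth ≤ 1.
With no function symbols every ground term is a constant, so there is exactly 1 ground term at every depth bound.
N_0 = 1
N_1 = 1
So |H| = 1.
For each predicate symbol, the number of ground atoms is |H| raised to its arity; summing:
  Q: 1^2 = 1;  S: 1^2 = 1;  P: 1^3 = 1
Total ground atoms: 1 + 1 + 1 = 3.

3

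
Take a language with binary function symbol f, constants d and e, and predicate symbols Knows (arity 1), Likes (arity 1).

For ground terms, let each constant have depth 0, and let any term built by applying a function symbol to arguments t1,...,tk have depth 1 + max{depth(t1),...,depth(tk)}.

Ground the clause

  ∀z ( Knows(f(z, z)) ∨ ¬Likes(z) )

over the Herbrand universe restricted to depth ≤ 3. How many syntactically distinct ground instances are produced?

1446

Ground terms of depth ≤ 3:
  If N_k denotes the number of depth-≤k ground terms, the 2 constants give N_0 = 2, and each function symbol of arity r contributes N_{k-1}^r new terms at level k: N_k = 2 + N_{k-1}^2.
  N_0 = 2
  N_1 = 2 + 2^2 = 6
  N_2 = 2 + 6^2 = 38
  N_3 = 2 + 38^2 = 1446
So there are 1446 ground terms available for substitution.
The body mentions the single quantified variable z; since ground terms form a free algebra, no two substitutions collapse to the same formula.
Number of ground instances = 1446.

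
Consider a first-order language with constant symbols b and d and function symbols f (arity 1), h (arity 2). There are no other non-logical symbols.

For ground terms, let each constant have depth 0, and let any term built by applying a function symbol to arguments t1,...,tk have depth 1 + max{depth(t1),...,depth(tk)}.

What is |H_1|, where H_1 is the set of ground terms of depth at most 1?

8

Let N_k = |{terms of depth ≤ k}|. Then N_0 = 2 and N_k = 2 + N_{k-1} + N_{k-1}^2 for k ≥ 1 (one summand per function symbol, arity giving the exponent).
N_0 = 2
N_1 = 2 + 2 + 2^2 = 8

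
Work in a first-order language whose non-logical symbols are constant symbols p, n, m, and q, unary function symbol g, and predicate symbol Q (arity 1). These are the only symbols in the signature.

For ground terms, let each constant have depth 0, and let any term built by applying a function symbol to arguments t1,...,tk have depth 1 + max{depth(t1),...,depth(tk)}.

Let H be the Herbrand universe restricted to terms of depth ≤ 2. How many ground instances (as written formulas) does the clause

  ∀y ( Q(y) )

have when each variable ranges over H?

12

Ground terms of depth ≤ 2:
  Count level by level. With function symbols g/1, the terms of depth ≤ k are the 4 constants together with each function applied to depth-≤(k−1) tuples, so N_k = 4 + N_{k-1}.
  N_0 = 4
  N_1 = 4 + 4 = 8
  N_2 = 4 + 8 = 12
  Explicitly: p, n, m, q, g(p), g(n), g(m), g(q), g(g(p)), g(g(n)), g(g(m)), g(g(q)).
So there are 12 ground terms available for substitution.
The variable y ranges independently over the available ground terms, and distinct assignments produce distinct instances.
Number of ground instances = 12.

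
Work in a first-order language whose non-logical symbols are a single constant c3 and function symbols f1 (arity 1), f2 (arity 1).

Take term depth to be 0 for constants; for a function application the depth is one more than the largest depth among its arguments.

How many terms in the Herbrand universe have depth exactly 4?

16

If N_k denotes the number of depth-≤k ground terms, the 1 constant gives N_0 = 1, and each function symbol of arity r contributes N_{k-1}^r new terms at level k: N_k = 1 + N_{k-1} + N_{k-1}.
N_0 = 1
N_1 = 1 + 1 + 1 = 3
N_2 = 1 + 3 + 3 = 7
N_3 = 1 + 7 + 7 = 15
N_4 = 1 + 15 + 15 = 31
Terms of depth exactly 4: N_4 − N_3 = 31 − 15 = 16.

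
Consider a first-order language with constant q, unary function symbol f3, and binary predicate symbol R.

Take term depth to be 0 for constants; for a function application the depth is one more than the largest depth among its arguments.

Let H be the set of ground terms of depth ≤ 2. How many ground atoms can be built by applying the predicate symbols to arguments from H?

First count ground terms of depth ≤ 2.
Let N_k = |{terms of depth ≤ k}|. Then N_0 = 1 and N_k = 1 + N_{k-1} for k ≥ 1 (one summand per function symbol, arity giving the exponent).
N_0 = 1
N_1 = 1 + 1 = 2
N_2 = 1 + 2 = 3
Explicitly: q, f3(q), f3(f3(q)).
So |H| = 3.
For each predicate symbol, the number of ground atoms is |H| raised to its arity; summing:
  R: 3^2 = 9
Total ground atoms: 9.

9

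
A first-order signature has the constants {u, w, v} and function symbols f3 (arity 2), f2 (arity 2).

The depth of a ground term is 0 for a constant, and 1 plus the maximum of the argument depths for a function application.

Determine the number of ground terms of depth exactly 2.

864

Let N_k count ground terms of depth at most k. Each non-constant term of depth ≤ k is some function symbol applied to depth-≤(k−1) arguments, giving N_k = 3 + N_{k-1}^2 + N_{k-1}^2.
N_0 = 3
N_1 = 3 + 3^2 + 3^2 = 21
N_2 = 3 + 21^2 + 21^2 = 885
Terms of depth exactly 2: N_2 − N_1 = 885 − 21 = 864.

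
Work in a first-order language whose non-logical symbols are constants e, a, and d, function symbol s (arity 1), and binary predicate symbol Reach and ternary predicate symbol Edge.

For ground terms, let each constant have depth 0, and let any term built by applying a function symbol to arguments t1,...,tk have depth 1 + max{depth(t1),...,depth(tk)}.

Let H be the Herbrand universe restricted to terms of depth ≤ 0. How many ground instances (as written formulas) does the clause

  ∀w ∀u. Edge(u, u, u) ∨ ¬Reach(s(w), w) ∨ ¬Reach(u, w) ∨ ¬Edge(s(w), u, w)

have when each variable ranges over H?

Ground terms of depth ≤ 0:
  Let N_k = |{terms of depth ≤ k}|. Then N_0 = 3 and N_k = 3 + N_{k-1} for k ≥ 1 (one summand per function symbol, arity giving the exponent).
  N_0 = 3
  Explicitly: e, a, d.
So there are 3 ground terms available for substitution.
The body mentions every one of the 2 quantified variables; since ground terms form a free algebra, no two substitutions collapse to the same formula.
Number of ground instances = 3^2 = 9.

9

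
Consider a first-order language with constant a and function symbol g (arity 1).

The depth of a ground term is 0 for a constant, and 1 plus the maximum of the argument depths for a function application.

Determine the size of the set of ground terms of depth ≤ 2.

3

Let N_k count ground terms of depth at most k. Each non-constant term of depth ≤ k is some function symbol applied to depth-≤(k−1) arguments, giving N_k = 1 + N_{k-1}.
N_0 = 1
N_1 = 1 + 1 = 2
N_2 = 1 + 2 = 3
Explicitly: a, g(a), g(g(a)).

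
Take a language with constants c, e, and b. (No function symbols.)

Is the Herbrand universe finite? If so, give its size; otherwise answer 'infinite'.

There are no function symbols, so every ground term is one of the 3 constants.
The Herbrand universe is {c, e, b}, which is finite with 3 elements.

3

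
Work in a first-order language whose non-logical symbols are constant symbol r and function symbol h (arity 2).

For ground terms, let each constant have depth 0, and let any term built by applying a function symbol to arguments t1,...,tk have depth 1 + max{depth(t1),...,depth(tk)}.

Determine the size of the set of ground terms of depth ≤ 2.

5

Let N_k = |{terms of depth ≤ k}|. Then N_0 = 1 and N_k = 1 + N_{k-1}^2 for k ≥ 1 (one summand per function symbol, arity giving the exponent).
N_0 = 1
N_1 = 1 + 1^2 = 2
N_2 = 1 + 2^2 = 5
Explicitly: r, h(r, r), h(r, h(r, r)), h(h(r, r), r), h(h(r, r), h(r, r)).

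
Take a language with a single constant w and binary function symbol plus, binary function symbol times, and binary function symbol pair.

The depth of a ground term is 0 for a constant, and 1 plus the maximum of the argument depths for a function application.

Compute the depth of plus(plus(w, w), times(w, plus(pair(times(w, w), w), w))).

depth(plus(w, w)) = 1 + max(0, 0) = 1
depth(times(w, w)) = 1 + max(0, 0) = 1
depth(pair(times(w, w), w)) = 1 + max(1, 0) = 2
depth(plus(pair(times(w, w), w), w)) = 1 + max(2, 0) = 3
depth(times(w, plus(pair(times(w, w), w), w))) = 1 + max(0, 3) = 4
depth(plus(plus(w, w), times(w, plus(pair(times(w, w), w), w)))) = 1 + max(1, 4) = 5

5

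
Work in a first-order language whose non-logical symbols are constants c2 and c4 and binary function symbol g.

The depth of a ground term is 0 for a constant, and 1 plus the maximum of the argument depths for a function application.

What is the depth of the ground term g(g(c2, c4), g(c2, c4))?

depth(g(c2, c4)) = 1 + max(0, 0) = 1
depth(g(g(c2, c4), g(c2, c4))) = 1 + max(1, 1) = 2

2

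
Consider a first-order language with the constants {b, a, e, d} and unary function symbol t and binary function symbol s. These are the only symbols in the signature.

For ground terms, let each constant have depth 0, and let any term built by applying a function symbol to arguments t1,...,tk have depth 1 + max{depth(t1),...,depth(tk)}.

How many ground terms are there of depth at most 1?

24

Let N_k = |{terms of depth ≤ k}|. Then N_0 = 4 and N_k = 4 + N_{k-1} + N_{k-1}^2 for k ≥ 1 (one summand per function symbol, arity giving the exponent).
N_0 = 4
N_1 = 4 + 4 + 4^2 = 24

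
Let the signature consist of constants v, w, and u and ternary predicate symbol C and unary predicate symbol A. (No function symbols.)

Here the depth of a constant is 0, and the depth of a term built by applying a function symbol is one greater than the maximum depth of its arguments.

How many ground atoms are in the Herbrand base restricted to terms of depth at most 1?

30

First count ground terms of depth ≤ 1.
With no function symbols every ground term is a constant, so there are exactly 3 ground terms at every depth bound.
N_0 = 3
N_1 = 3
Explicitly: v, w, u.
So |H| = 3.
A ground atom is a predicate applied to a tuple of terms from H, so the count is the sum over predicates of |H|^arity:
  C: 3^3 = 27;  A: 3
Total ground atoms: 27 + 3 = 30.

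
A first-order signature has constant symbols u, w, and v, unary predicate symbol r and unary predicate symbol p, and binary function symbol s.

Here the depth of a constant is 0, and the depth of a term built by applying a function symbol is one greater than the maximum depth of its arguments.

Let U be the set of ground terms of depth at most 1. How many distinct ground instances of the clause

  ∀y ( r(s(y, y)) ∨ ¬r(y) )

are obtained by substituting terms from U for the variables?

Ground terms of depth ≤ 1:
  Write N_k for the number of ground terms of depth ≤ k. A term of depth ≤ k is either a constant or a function symbol applied to arguments of depth ≤ k−1, so N_k = 3 + N_{k-1}^2.
  N_0 = 3
  N_1 = 3 + 3^2 = 12
  Explicitly: u, w, v, s(u, u), s(u, w), s(u, v), s(w, u), s(w, w), s(w, v), s(v, u), s(v, w), s(v, v).
So there are 12 ground terms available for substitution.
The body mentions the single quantified variable y; since ground terms form a free algebra, no two substitutions collapse to the same formula.
Number of ground instances = 12.

12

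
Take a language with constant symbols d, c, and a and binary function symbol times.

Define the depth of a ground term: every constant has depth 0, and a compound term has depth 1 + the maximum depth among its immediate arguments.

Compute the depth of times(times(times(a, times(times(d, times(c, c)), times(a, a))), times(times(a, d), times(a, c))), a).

depth(times(c, c)) = 1 + max(0, 0) = 1
depth(times(d, times(c, c))) = 1 + max(0, 1) = 2
depth(times(a, a)) = 1 + max(0, 0) = 1
depth(times(times(d, times(c, c)), times(a, a))) = 1 + max(2, 1) = 3
depth(times(a, times(times(d, times(c, c)), times(a, a)))) = 1 + max(0, 3) = 4
depth(times(a, d)) = 1 + max(0, 0) = 1
depth(times(a, c)) = 1 + max(0, 0) = 1
depth(times(times(a, d), times(a, c))) = 1 + max(1, 1) = 2
depth(times(times(a, times(times(d, times(c, c)), times(a, a))), times(times(a, d), times(a, c)))) = 1 + max(4, 2) = 5
depth(times(times(times(a, times(times(d, times(c, c)), times(a, a))), times(times(a, d), times(a, c))), a)) = 1 + max(5, 0) = 6

6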